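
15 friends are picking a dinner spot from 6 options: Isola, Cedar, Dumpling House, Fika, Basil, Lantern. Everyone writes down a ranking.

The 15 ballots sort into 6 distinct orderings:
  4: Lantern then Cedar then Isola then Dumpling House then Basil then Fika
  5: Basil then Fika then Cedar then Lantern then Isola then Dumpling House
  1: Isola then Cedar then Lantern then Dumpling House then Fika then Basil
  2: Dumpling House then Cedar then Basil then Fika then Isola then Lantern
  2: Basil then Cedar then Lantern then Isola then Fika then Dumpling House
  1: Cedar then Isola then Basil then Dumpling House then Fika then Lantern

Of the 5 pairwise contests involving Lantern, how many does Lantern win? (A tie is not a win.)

2

Lantern against each rival (15 friends):
Lantern vs Isola: 4+5+2 = 11 for Lantern, 4 for Isola — Lantern by 11–4.
Lantern vs Cedar: Lantern preferred on 4 ballots; Cedar wins 11–4.
Lantern vs Dumpling House: 4+5+1+2 = 12 for Lantern, 3 for Dumpling House — Lantern by 12–3.
Lantern–Fika: Fika 8–7.
Lantern vs Basil: Lantern is ranked higher on 4+1 = 5 ballots, Basil on 10. Basil wins 10–5.
Lantern beats Isola, Dumpling House; loses to Cedar, Fika, Basil — 2 pairwise wins.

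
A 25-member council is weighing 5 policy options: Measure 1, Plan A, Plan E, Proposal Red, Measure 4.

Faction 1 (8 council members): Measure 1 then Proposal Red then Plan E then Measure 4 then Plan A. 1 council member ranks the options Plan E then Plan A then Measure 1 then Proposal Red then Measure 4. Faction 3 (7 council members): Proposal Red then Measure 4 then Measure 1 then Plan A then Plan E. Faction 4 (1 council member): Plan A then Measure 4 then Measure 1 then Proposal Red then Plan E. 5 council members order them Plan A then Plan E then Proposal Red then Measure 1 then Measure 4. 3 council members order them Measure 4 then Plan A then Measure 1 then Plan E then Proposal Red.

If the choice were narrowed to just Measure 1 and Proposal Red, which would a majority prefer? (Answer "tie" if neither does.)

Ballots ranking Measure 1 above Proposal Red: 8 + 1 + 1 + 3 = 13.
Ballots ranking Proposal Red above Measure 1: 25 − 13 = 12.
Measure 1 wins the head-to-head 13–12.

Measure 1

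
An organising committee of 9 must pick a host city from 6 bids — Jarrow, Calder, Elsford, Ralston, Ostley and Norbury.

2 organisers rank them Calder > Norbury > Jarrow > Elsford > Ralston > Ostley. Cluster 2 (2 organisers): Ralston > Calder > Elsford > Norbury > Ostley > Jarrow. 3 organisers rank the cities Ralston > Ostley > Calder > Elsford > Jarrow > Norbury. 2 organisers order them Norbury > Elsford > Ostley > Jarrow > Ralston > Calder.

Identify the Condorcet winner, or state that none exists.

Ralston

Check each pair by majority over 9 ballots:
Jarrow vs Calder: Calder, 7–2.
Jarrow vs Elsford: Elsford, 7–2.
Jarrow vs Ralston: Ralston wins 5–4.
Jarrow–Ostley: Ostley 7–2.
Jarrow–Norbury: Norbury 6–3.
Calder vs Elsford: Calder wins 7–2.
Calder vs Ralston: Ralston wins 7–2.
Calder vs Ostley: Ostley wins 5–4.
Calder vs Norbury: Calder wins 7–2.
Elsford vs Ralston: Ralston wins 5–4.
Elsford vs Ostley: Elsford, 6–3.
Elsford vs Norbury: Elsford, 5–4.
Ralston–Ostley: Ralston 7–2.
Ralston vs Norbury: Ralston wins 5–4.
Ostley vs Norbury: Norbury wins 6–3.
Only Ralston has no losses; Ralston is the Condorcet winner.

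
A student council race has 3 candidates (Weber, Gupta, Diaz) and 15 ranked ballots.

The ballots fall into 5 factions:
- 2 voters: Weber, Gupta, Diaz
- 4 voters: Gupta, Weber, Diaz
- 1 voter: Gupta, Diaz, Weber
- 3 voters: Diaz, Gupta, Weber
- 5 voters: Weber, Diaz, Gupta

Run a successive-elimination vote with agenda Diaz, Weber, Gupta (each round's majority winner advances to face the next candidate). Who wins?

Gupta

Round 1: Diaz vs Weber — 4–11, Weber advances.
Round 2: Weber vs Gupta — 7–8, Gupta advances.
Gupta survives the agenda.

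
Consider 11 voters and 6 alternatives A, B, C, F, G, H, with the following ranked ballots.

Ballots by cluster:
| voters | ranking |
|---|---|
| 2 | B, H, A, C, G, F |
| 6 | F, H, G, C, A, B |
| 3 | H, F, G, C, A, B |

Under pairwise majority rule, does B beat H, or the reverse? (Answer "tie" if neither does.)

H

Ballots ranking B above H: 2.
Ballots ranking H above B: 11 − 2 = 9.
H wins the head-to-head 9–2.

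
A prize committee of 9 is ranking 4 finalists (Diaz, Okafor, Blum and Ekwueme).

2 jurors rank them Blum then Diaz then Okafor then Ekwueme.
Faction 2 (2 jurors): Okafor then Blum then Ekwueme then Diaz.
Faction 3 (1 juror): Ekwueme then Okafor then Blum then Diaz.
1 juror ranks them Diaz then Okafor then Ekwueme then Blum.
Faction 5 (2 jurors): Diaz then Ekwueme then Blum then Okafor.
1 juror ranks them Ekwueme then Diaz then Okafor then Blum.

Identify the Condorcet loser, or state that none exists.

Pairwise majorities:
Diaz vs Okafor: Diaz, 6–3.
Diaz vs Blum: Diaz is ranked higher on 1+2+1 = 4 ballots, Blum on 5. Blum wins 5–4.
Diaz vs Ekwueme: 5 to 4, Diaz.
Okafor–Blum: Okafor 5–4.
Okafor vs Ekwueme: Okafor, 5–4.
Blum–Ekwueme: Ekwueme 5–4.
No nominee is winless: Diaz beats Okafor; Okafor beats Blum; Blum beats Diaz; Ekwueme beats Blum. There is no Condorcet loser.

none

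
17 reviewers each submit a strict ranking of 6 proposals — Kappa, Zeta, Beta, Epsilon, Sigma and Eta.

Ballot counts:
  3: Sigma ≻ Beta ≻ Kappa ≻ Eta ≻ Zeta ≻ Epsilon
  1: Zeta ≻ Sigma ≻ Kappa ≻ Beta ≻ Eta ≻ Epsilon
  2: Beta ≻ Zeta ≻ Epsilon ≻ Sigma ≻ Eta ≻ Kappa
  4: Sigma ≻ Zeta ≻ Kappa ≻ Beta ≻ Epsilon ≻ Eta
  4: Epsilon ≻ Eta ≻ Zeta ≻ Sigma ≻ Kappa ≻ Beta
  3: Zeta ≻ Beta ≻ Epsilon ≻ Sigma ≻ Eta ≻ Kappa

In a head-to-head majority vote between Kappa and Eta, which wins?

Eta

Ballots ranking Kappa above Eta: 3 + 1 + 4 = 8.
Ballots ranking Eta above Kappa: 17 − 8 = 9.
Eta wins the head-to-head 9–8.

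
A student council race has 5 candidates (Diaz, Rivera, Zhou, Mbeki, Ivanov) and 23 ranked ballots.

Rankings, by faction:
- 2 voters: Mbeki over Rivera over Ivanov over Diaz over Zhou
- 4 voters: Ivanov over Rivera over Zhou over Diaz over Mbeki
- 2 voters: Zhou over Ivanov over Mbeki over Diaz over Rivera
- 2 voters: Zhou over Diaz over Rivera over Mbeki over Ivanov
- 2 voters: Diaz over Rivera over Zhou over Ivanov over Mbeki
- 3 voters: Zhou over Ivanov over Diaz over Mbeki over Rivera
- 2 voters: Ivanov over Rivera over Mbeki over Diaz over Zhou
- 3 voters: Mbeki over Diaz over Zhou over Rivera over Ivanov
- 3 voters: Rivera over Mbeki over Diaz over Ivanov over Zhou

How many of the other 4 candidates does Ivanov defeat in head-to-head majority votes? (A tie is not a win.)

Ivanov against each rival (23 voters):
Ivanov vs Diaz: Ivanov, 13–10.
Ivanov vs Rivera: Rivera, 12–11.
Ivanov vs Zhou: 2+4+2+3 = 11 for Ivanov, 12 for Zhou — Zhou by 12–11.
Ivanov vs Mbeki: Ivanov, 13–10.
Ivanov beats Diaz, Mbeki; loses to Rivera, Zhou — 2 pairwise wins.

2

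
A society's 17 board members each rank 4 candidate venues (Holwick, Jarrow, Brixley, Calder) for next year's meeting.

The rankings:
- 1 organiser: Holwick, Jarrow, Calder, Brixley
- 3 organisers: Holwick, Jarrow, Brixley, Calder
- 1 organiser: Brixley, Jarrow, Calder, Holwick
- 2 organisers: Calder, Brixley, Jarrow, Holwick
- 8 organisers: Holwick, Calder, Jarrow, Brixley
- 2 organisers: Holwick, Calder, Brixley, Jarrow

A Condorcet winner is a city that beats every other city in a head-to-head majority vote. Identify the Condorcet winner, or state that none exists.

Holwick

Head-to-head results (17 organisers):
Holwick vs Jarrow: Holwick preferred on 1+3+8+2 = 14 ballots; Holwick wins 14–3.
Holwick vs Brixley: Holwick is ranked higher on 1+3+8+2 = 14 ballots, Brixley on 3. Holwick wins 14–3.
Holwick vs Calder: 1+3+8+2 = 14 for Holwick, 3 for Calder — Holwick by 14–3.
Jarrow vs Brixley: 12 to 5, Jarrow.
Jarrow vs Calder: Jarrow is ranked higher on 1+3+1 = 5 ballots, Calder on 12. Calder wins 12–5.
Brixley–Calder: Calder 13–4.
Only Holwick has no losses; Holwick is the Condorcet winner.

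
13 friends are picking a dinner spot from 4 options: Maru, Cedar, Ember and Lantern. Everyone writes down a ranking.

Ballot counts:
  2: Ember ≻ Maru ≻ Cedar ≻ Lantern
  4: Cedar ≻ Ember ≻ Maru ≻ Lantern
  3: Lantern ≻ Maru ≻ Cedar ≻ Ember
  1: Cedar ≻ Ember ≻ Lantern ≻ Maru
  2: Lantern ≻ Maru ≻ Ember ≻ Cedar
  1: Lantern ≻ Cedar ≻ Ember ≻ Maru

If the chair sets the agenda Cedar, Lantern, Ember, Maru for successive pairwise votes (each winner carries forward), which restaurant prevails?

Maru

Round 1: Cedar vs Lantern — 7–6, Cedar advances.
Round 2: Cedar vs Ember — 9–4, Cedar advances.
Round 3: Cedar vs Maru — 6–7, Maru advances.
Maru survives the agenda.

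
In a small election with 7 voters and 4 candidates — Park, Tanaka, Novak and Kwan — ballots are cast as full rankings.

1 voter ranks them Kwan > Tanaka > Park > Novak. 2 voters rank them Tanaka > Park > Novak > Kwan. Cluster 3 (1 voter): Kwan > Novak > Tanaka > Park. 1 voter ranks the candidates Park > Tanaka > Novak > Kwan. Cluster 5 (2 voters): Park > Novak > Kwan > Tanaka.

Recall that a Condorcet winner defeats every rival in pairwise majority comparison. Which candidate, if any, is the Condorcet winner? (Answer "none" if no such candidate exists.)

Check each pair by majority over 7 ballots:
Park vs Tanaka: Park is ranked higher on 1+2 = 3 ballots, Tanaka on 4. Tanaka wins 4–3.
Park vs Novak: 1+2+1+2 = 6 for Park, 1 for Novak — Park by 6–1.
Park vs Kwan: 5 to 2, Park.
Tanaka vs Novak: 1+2+1 = 4 for Tanaka, 3 for Novak — Tanaka by 4–3.
Tanaka vs Kwan: 2+1 = 3 for Tanaka, 4 for Kwan — Kwan by 4–3.
Novak vs Kwan: Novak is ranked higher on 2+1+2 = 5 ballots, Kwan on 2. Novak wins 5–2.
Each candidate drops at least one matchup (Park loses to Tanaka; Tanaka loses to Kwan; Novak loses to Park; Kwan loses to Park); the cycle Park beats Kwan beats Tanaka beats Park rules out a Condorcet winner.

none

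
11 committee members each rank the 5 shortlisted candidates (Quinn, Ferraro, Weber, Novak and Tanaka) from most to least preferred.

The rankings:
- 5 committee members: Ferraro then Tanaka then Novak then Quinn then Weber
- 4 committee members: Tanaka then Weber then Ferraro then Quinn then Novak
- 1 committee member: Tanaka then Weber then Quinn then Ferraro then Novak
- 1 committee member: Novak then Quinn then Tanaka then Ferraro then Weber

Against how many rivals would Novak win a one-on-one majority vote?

2

Novak against each rival (11 committee members):
Novak–Quinn: Novak 6–5.
Novak–Ferraro: Ferraro 10–1.
Novak vs Weber: Novak wins 6–5.
Novak–Tanaka: Tanaka 10–1.
Novak beats Quinn, Weber; loses to Ferraro, Tanaka — 2 pairwise wins.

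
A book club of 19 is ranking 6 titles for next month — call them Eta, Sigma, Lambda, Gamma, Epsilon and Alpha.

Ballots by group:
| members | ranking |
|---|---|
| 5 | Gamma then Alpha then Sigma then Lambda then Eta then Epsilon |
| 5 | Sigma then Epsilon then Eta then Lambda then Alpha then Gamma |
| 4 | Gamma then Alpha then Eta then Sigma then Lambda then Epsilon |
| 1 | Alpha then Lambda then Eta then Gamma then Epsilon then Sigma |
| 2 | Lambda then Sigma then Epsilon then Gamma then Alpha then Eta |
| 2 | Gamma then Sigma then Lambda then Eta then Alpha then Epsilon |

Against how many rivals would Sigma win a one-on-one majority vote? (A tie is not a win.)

3

Sigma against each rival (19 members):
Sigma vs Eta: Sigma is ranked higher on 5+5+2+2 = 14 ballots, Eta on 5. Sigma wins 14–5.
Sigma vs Lambda: 16 to 3, Sigma.
Sigma vs Gamma: Gamma, 12–7.
Sigma vs Epsilon: Sigma wins 18–1.
Sigma vs Alpha: 9 to 10, Alpha.
Sigma beats Eta, Lambda, Epsilon; loses to Gamma, Alpha — 3 pairwise wins.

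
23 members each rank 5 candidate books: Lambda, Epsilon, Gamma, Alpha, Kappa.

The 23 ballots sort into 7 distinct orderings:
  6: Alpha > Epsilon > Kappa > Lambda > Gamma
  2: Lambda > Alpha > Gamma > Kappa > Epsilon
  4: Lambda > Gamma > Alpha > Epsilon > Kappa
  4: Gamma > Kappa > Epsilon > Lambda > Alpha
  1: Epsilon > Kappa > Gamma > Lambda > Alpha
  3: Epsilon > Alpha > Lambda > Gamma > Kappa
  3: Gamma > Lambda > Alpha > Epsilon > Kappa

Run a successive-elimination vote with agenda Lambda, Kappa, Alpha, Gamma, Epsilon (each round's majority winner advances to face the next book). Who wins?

Epsilon

Round 1: Lambda vs Kappa — 12–11, Lambda advances.
Round 2: Lambda vs Alpha — 14–9, Lambda advances.
Round 3: Lambda vs Gamma — 15–8, Lambda advances.
Round 4: Lambda vs Epsilon — 9–14, Epsilon advances.
Epsilon survives the agenda.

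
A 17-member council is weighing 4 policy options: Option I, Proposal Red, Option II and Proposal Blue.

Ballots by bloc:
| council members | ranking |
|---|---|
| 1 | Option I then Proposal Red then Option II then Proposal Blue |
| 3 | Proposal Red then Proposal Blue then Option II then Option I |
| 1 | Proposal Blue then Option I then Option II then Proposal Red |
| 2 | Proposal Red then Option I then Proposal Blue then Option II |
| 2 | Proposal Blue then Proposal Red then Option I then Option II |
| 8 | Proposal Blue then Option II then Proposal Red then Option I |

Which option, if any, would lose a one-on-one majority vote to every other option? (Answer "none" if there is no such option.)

Pairwise majorities:
Option I vs Proposal Red: Proposal Red, 15–2.
Option I–Option II: Option II 11–6.
Option I vs Proposal Blue: Proposal Blue wins 14–3.
Proposal Red vs Option II: Proposal Red is ranked higher on 1+3+2+2 = 8 ballots, Option II on 9. Option II wins 9–8.
Proposal Red vs Proposal Blue: Proposal Red preferred on 1+3+2 = 6 ballots; Proposal Blue wins 11–6.
Option II vs Proposal Blue: Option II is ranked higher on 1 ballot, Proposal Blue on 16. Proposal Blue wins 16–1.
Option I is beaten in every head-to-head and is the Condorcet loser.

Option I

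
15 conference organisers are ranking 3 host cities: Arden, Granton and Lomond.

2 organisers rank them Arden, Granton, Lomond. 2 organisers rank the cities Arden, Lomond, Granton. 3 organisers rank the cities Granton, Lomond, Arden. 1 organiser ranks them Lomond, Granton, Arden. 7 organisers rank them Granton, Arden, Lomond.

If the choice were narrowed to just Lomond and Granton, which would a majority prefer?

Granton

Ballots ranking Lomond above Granton: 2 + 1 = 3.
Ballots ranking Granton above Lomond: 15 − 3 = 12.
Granton wins the head-to-head 12–3.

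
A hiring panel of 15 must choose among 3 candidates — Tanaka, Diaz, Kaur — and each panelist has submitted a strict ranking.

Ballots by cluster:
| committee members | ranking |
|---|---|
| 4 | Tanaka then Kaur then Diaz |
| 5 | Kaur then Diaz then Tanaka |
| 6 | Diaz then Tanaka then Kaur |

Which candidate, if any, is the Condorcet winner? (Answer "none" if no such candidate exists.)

none

Check each pair by majority over 15 ballots:
Tanaka vs Diaz: 4 to 11, Diaz.
Tanaka vs Kaur: Tanaka preferred on 4+6 = 10 ballots; Tanaka wins 10–5.
Diaz vs Kaur: Diaz is ranked higher on 6 ballots, Kaur on 9. Kaur wins 9–6.
Every candidate loses at least once (Tanaka loses to Diaz; Diaz loses to Kaur; Kaur loses to Tanaka). The majority relation contains the cycle Tanaka beats Kaur beats Diaz beats Tanaka, so there is no Condorcet winner.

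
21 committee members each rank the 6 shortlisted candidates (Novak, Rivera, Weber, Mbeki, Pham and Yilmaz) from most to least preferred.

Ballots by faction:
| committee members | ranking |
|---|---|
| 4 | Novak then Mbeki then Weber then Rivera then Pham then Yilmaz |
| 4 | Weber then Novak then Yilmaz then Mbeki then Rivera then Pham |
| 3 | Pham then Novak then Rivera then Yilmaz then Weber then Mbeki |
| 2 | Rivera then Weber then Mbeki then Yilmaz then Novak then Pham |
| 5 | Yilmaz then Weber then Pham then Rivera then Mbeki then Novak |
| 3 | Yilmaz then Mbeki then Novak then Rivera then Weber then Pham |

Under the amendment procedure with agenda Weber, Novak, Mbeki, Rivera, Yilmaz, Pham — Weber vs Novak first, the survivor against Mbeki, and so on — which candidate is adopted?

Yilmaz

Round 1: Weber vs Novak — 11–10, Weber advances.
Round 2: Weber vs Mbeki — 14–7, Weber advances.
Round 3: Weber vs Rivera — 13–8, Weber advances.
Round 4: Weber vs Yilmaz — 10–11, Yilmaz advances.
Round 5: Yilmaz vs Pham — 14–7, Yilmaz advances.
The agenda winner is Yilmaz.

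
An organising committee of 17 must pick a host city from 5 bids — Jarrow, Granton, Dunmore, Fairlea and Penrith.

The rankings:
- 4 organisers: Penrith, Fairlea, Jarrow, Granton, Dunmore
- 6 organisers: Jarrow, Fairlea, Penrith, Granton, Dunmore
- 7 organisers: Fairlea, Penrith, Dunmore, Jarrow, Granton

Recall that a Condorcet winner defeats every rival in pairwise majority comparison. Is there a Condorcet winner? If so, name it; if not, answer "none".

Fairlea

Head-to-head results (17 organisers):
Jarrow vs Granton: Jarrow wins 17–0.
Jarrow vs Dunmore: Jarrow, 10–7.
Jarrow vs Fairlea: Fairlea, 11–6.
Jarrow vs Penrith: Penrith wins 11–6.
Granton vs Dunmore: Granton wins 10–7.
Granton vs Fairlea: Fairlea wins 17–0.
Granton vs Penrith: Penrith wins 17–0.
Dunmore vs Fairlea: Fairlea wins 17–0.
Dunmore vs Penrith: Penrith, 17–0.
Fairlea vs Penrith: Fairlea wins 13–4.
Fairlea defeats every rival head-to-head and is the Condorcet winner.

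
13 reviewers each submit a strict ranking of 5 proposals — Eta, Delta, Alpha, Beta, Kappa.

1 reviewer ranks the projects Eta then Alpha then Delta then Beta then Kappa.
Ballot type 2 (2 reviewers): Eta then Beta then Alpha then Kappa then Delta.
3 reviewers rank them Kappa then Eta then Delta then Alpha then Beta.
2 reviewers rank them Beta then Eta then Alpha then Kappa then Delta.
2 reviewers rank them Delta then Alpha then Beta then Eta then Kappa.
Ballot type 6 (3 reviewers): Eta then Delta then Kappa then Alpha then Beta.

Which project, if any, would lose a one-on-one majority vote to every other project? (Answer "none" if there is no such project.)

none

Pairwise majorities:
Eta–Delta: Eta 11–2.
Eta vs Alpha: Eta wins 11–2.
Eta vs Beta: 9 to 4, Eta.
Eta vs Kappa: Eta is ranked higher on 1+2+2+2+3 = 10 ballots, Kappa on 3. Eta wins 10–3.
Delta–Alpha: Delta 8–5.
Delta vs Beta: Delta wins 9–4.
Delta vs Kappa: Kappa wins 7–6.
Alpha vs Beta: Alpha wins 9–4.
Alpha–Kappa: Alpha 7–6.
Beta vs Kappa: Beta is ranked higher on 1+2+2+2 = 7 ballots, Kappa on 6. Beta wins 7–6.
Each project has at least one pairwise win (Eta beats Delta; Delta beats Alpha; Alpha beats Beta; Beta beats Kappa; Kappa beats Delta) — no Condorcet loser.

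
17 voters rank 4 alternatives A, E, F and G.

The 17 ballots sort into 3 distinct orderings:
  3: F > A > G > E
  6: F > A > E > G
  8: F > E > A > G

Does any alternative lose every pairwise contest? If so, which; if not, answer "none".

G

Head-to-head results (17 voters):
A vs E: 3+6 = 9 for A, 8 for E — A by 9–8.
A vs F: A is ranked higher on 0 ballots, F on 17. F wins 17–0.
A vs G: A is ranked higher on 3+6+8 = 17 ballots, G on 0. A wins 17–0.
E vs F: F wins 17–0.
E vs G: E is ranked higher on 6+8 = 14 ballots, G on 3. E wins 14–3.
F vs G: 17 to 0, F.
G is beaten in every head-to-head and is the Condorcet loser.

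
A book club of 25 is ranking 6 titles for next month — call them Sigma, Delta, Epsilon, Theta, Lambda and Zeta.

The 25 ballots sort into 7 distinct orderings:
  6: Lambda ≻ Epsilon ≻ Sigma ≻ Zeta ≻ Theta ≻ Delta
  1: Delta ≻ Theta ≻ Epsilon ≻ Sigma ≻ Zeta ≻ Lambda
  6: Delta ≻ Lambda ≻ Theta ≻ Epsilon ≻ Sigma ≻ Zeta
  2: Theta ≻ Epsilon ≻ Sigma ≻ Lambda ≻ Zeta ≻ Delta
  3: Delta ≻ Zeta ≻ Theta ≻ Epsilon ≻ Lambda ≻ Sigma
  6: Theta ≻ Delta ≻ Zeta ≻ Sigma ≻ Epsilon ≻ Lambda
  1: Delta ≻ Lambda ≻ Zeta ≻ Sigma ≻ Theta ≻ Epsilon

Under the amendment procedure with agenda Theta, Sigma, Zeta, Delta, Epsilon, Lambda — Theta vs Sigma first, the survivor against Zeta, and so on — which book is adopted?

Lambda

Round 1: Theta vs Sigma — 18–7, Theta advances.
Round 2: Theta vs Zeta — 15–10, Theta advances.
Round 3: Theta vs Delta — 14–11, Theta advances.
Round 4: Theta vs Epsilon — 19–6, Theta advances.
Round 5: Theta vs Lambda — 12–13, Lambda advances.
Lambda survives the agenda.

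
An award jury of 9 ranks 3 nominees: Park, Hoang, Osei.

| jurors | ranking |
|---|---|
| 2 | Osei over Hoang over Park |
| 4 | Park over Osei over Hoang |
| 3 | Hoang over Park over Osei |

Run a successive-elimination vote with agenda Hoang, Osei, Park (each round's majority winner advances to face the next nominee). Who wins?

Park

Round 1: Hoang vs Osei — 3–6, Osei advances.
Round 2: Osei vs Park — 2–7, Park advances.
The agenda winner is Park.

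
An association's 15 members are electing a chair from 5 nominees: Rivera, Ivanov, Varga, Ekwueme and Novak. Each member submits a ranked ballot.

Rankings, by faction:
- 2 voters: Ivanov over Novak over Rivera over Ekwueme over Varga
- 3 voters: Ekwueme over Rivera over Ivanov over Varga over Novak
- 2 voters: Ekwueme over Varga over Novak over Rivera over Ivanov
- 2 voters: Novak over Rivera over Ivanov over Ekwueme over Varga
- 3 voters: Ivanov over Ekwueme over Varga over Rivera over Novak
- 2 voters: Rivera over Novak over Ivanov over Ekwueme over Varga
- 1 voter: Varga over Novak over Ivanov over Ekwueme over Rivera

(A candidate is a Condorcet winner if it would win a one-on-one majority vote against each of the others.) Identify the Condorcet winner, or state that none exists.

none

Pairwise majorities:
Rivera–Ivanov: Rivera 9–6.
Rivera vs Varga: 9 to 6, Rivera.
Rivera–Ekwueme: Ekwueme 9–6.
Rivera vs Novak: Rivera wins 8–7.
Ivanov vs Varga: 12 to 3, Ivanov.
Ivanov–Ekwueme: Ivanov 10–5.
Ivanov vs Novak: 8 to 7, Ivanov.
Varga–Ekwueme: Ekwueme 14–1.
Varga vs Novak: Varga is ranked higher on 3+2+3+1 = 9 ballots, Novak on 6. Varga wins 9–6.
Ekwueme vs Novak: Ekwueme wins 8–7.
Each candidate drops at least one matchup (Rivera loses to Ekwueme; Ivanov loses to Rivera; Varga loses to Rivera; Ekwueme loses to Ivanov; Novak loses to Rivera); the cycle Rivera → Ivanov → Ekwueme → Rivera rules out a Condorcet winner.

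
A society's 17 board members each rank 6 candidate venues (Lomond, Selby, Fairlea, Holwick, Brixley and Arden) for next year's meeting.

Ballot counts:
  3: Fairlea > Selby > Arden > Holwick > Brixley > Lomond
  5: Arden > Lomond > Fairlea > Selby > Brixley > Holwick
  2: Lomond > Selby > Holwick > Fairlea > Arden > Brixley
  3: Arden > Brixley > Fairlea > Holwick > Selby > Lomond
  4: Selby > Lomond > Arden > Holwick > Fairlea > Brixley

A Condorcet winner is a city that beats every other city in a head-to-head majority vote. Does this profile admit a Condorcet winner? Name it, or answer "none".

none

Head-to-head results (17 organisers):
Lomond vs Selby: 7 to 10, Selby.
Lomond vs Fairlea: Lomond is ranked higher on 5+2+4 = 11 ballots, Fairlea on 6. Lomond wins 11–6.
Lomond vs Holwick: 5+2+4 = 11 for Lomond, 6 for Holwick — Lomond by 11–6.
Lomond vs Brixley: Lomond is ranked higher on 5+2+4 = 11 ballots, Brixley on 6. Lomond wins 11–6.
Lomond vs Arden: Lomond preferred on 2+4 = 6 ballots; Arden wins 11–6.
Selby vs Fairlea: Selby is ranked higher on 2+4 = 6 ballots, Fairlea on 11. Fairlea wins 11–6.
Selby vs Holwick: Selby preferred on 3+5+2+4 = 14 ballots; Selby wins 14–3.
Selby vs Brixley: Selby preferred on 3+5+2+4 = 14 ballots; Selby wins 14–3.
Selby vs Arden: 9 to 8, Selby.
Fairlea vs Holwick: Fairlea preferred on 3+5+3 = 11 ballots; Fairlea wins 11–6.
Fairlea vs Brixley: 14 to 3, Fairlea.
Fairlea vs Arden: 5 to 12, Arden.
Holwick vs Brixley: 3+2+4 = 9 for Holwick, 8 for Brixley — Holwick by 9–8.
Holwick vs Arden: Holwick preferred on 2 ballots; Arden wins 15–2.
Brixley vs Arden: 0 to 17, Arden.
Each city drops at least one matchup (Lomond loses to Selby; Selby loses to Fairlea; Fairlea loses to Lomond; Holwick loses to Lomond; Brixley loses to Lomond; Arden loses to Selby); the cycle Lomond > Fairlea > Selby > Lomond rules out a Condorcet winner.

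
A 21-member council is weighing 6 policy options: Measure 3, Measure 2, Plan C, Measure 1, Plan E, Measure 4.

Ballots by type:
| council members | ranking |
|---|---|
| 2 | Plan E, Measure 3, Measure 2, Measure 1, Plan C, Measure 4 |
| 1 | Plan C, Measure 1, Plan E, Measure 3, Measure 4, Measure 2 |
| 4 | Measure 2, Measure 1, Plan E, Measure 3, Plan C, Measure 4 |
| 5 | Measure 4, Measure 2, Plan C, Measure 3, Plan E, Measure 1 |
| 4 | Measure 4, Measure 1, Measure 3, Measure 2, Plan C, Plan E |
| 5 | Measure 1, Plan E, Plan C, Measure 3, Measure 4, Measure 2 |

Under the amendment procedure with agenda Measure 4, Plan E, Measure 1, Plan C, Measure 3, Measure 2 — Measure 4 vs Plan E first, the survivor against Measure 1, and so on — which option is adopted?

Round 1: Measure 4 vs Plan E — 9–12, Plan E advances.
Round 2: Plan E vs Measure 1 — 7–14, Measure 1 advances.
Round 3: Measure 1 vs Plan C — 15–6, Measure 1 advances.
Round 4: Measure 1 vs Measure 3 — 14–7, Measure 1 advances.
Round 5: Measure 1 vs Measure 2 — 10–11, Measure 2 advances.
Measure 2 survives the agenda.

Measure 2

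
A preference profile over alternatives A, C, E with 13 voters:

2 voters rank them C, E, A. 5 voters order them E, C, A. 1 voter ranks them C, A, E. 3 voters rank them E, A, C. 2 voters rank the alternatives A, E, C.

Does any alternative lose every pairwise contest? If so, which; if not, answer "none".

A

Pairwise majorities:
A vs C: 3+2 = 5 for A, 8 for C — C by 8–5.
A vs E: A preferred on 1+2 = 3 ballots; E wins 10–3.
C–E: E 10–3.
A is beaten in every head-to-head and is the Condorcet loser.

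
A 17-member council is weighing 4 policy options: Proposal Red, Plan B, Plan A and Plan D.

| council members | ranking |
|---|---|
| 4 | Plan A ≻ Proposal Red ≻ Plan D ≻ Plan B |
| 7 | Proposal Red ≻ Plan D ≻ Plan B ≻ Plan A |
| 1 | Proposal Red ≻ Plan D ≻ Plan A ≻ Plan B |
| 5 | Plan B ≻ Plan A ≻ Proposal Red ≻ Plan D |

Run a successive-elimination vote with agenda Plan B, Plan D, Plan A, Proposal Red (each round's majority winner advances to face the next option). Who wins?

Plan A

Round 1: Plan B vs Plan D — 5–12, Plan D advances.
Round 2: Plan D vs Plan A — 8–9, Plan A advances.
Round 3: Plan A vs Proposal Red — 9–8, Plan A advances.
Plan A survives the agenda.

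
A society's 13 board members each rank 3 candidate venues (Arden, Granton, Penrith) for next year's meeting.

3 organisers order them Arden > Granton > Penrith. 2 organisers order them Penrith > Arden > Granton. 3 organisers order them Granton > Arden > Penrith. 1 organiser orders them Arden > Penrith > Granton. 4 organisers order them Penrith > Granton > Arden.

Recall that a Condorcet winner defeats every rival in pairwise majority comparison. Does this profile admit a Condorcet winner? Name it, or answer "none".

Check each pair by majority over 13 ballots:
Arden vs Granton: 6 to 7, Granton.
Arden vs Penrith: 3+3+1 = 7 for Arden, 6 for Penrith — Arden by 7–6.
Granton vs Penrith: 3+3 = 6 for Granton, 7 for Penrith — Penrith by 7–6.
Each city drops at least one matchup (Arden loses to Granton; Granton loses to Penrith; Penrith loses to Arden); the cycle Arden beats Penrith beats Granton beats Arden rules out a Condorcet winner.

none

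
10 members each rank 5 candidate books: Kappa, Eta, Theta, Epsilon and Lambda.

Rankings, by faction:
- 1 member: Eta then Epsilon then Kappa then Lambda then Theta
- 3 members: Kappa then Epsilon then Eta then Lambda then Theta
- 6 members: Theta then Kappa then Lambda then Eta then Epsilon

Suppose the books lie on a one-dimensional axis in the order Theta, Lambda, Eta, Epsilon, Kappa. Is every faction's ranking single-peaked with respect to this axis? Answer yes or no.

Axis positions: Theta=1, Lambda=2, Eta=3, Epsilon=4, Kappa=5.
Faction 1 (peak Eta at position 3): ranking walks positions 3-4-5-2-1, expanding outward from the peak — single-peaked.
Faction 2 (peak Kappa at position 5): ranking walks positions 5-4-3-2-1, expanding outward from the peak — single-peaked.
Faction 3: ranking walks positions 1-5-2-3-4; Kappa is ranked above Lambda even though Lambda lies between Kappa and the peak Theta on the axis — preferences dip and rise again. Not single-peaked.
Faction 3 violates single-peakedness, so the profile is not single-peaked on this axis.

no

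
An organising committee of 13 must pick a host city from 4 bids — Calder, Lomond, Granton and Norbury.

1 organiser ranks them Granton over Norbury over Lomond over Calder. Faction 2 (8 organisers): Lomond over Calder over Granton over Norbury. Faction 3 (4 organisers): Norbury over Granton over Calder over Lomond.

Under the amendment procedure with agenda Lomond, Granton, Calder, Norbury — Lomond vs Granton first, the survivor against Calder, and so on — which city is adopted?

Round 1: Lomond vs Granton — 8–5, Lomond advances.
Round 2: Lomond vs Calder — 9–4, Lomond advances.
Round 3: Lomond vs Norbury — 8–5, Lomond advances.
Lomond survives the agenda.

Lomond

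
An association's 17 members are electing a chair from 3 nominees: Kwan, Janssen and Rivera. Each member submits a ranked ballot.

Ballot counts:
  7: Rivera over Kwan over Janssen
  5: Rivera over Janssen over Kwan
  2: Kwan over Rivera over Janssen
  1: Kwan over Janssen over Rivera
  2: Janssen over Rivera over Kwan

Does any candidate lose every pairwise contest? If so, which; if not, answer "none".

Janssen

Pairwise majorities:
Kwan vs Janssen: 7+2+1 = 10 for Kwan, 7 for Janssen — Kwan by 10–7.
Kwan vs Rivera: Rivera wins 14–3.
Janssen–Rivera: Rivera 14–3.
Janssen loses to every other candidate — it is the Condorcet loser.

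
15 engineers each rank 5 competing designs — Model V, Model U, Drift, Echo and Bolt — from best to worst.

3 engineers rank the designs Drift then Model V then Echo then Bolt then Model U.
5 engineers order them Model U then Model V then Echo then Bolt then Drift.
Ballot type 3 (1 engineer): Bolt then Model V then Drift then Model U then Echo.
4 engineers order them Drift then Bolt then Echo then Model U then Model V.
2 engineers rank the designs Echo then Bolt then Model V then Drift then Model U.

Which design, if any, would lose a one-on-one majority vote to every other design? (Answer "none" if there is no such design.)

none

Pairwise majorities:
Model V vs Model U: Model U, 9–6.
Model V vs Drift: 5+1+2 = 8 for Model V, 7 for Drift — Model V by 8–7.
Model V vs Echo: Model V, 9–6.
Model V vs Bolt: 3+5 = 8 for Model V, 7 for Bolt — Model V by 8–7.
Model U vs Drift: Drift, 10–5.
Model U vs Echo: Model U is ranked higher on 5+1 = 6 ballots, Echo on 9. Echo wins 9–6.
Model U–Bolt: Bolt 10–5.
Drift–Echo: Drift 8–7.
Drift vs Bolt: Drift preferred on 3+4 = 7 ballots; Bolt wins 8–7.
Echo–Bolt: Echo 10–5.
No design is winless: Model V beats Drift; Model U beats Model V; Drift beats Model U; Echo beats Model U; Bolt beats Model U. There is no Condorcet loser.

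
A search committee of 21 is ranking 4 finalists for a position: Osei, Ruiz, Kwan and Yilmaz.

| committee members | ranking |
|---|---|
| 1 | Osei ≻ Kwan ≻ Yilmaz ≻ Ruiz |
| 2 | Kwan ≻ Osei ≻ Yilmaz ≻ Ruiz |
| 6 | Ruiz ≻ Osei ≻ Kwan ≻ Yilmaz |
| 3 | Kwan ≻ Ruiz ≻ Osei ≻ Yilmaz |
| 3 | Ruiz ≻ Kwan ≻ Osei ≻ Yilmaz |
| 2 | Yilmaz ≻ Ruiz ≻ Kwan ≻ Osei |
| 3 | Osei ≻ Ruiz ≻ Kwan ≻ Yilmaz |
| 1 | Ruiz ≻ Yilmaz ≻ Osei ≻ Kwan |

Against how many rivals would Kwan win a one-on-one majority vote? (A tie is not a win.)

Kwan against each rival (21 committee members):
Kwan vs Osei: Osei, 11–10.
Kwan vs Ruiz: Ruiz wins 15–6.
Kwan vs Yilmaz: Kwan, 18–3.
Kwan beats Yilmaz; loses to Osei, Ruiz — 1 pairwise win.

1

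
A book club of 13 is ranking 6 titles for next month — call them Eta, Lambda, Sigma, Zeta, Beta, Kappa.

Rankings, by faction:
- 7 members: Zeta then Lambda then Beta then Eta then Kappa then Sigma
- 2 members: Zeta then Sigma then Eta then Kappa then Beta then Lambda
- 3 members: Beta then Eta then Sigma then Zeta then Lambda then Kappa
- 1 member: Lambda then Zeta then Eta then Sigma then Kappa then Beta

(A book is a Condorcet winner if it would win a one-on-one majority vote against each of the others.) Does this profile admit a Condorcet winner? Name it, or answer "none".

Zeta

Pairwise majorities:
Eta–Lambda: Lambda 8–5.
Eta vs Sigma: 7+3+1 = 11 for Eta, 2 for Sigma — Eta by 11–2.
Eta vs Zeta: 3 to 10, Zeta.
Eta vs Beta: Eta preferred on 2+1 = 3 ballots; Beta wins 10–3.
Eta vs Kappa: Eta, 13–0.
Lambda vs Sigma: Lambda, 8–5.
Lambda vs Zeta: Zeta wins 12–1.
Lambda–Beta: Lambda 8–5.
Lambda vs Kappa: Lambda wins 11–2.
Sigma vs Zeta: Zeta wins 10–3.
Sigma vs Beta: Beta, 10–3.
Sigma vs Kappa: Kappa, 7–6.
Zeta vs Beta: Zeta wins 10–3.
Zeta vs Kappa: Zeta is ranked higher on 7+2+3+1 = 13 ballots, Kappa on 0. Zeta wins 13–0.
Beta vs Kappa: Beta preferred on 7+3 = 10 ballots; Beta wins 10–3.
Zeta beats each of Eta, Lambda, Sigma, Beta, Kappa — Zeta is the Condorcet winner.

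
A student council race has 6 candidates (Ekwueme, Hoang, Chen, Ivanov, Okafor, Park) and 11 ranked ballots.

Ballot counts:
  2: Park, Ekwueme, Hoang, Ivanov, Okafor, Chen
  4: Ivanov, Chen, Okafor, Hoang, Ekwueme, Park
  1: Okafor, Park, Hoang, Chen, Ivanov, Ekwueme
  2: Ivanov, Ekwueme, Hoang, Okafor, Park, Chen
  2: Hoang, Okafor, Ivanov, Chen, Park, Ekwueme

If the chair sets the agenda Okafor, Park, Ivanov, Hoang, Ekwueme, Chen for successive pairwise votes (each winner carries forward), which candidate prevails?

Round 1: Okafor vs Park — 9–2, Okafor advances.
Round 2: Okafor vs Ivanov — 3–8, Ivanov advances.
Round 3: Ivanov vs Hoang — 6–5, Ivanov advances.
Round 4: Ivanov vs Ekwueme — 9–2, Ivanov advances.
Round 5: Ivanov vs Chen — 10–1, Ivanov advances.
Ivanov survives the agenda.

Ivanov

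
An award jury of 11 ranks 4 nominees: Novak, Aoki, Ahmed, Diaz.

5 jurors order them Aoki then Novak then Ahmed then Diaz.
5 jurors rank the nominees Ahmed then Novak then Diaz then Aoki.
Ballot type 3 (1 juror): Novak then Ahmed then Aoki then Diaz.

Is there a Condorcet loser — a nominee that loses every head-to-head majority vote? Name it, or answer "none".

Head-to-head results (11 jurors):
Novak vs Aoki: 6 to 5, Novak.
Novak vs Ahmed: Novak, 6–5.
Novak vs Diaz: Novak preferred on 5+5+1 = 11 ballots; Novak wins 11–0.
Aoki vs Ahmed: Ahmed, 6–5.
Aoki vs Diaz: Aoki wins 6–5.
Ahmed vs Diaz: Ahmed is ranked higher on 5+5+1 = 11 ballots, Diaz on 0. Ahmed wins 11–0.
Diaz is beaten in every head-to-head and is the Condorcet loser.

Diaz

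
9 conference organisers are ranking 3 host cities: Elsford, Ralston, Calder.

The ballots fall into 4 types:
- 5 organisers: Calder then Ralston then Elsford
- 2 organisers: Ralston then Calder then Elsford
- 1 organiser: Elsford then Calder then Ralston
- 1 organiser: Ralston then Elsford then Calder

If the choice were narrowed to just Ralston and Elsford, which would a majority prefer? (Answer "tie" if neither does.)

Ballots ranking Ralston above Elsford: 5 + 2 + 1 = 8.
Ballots ranking Elsford above Ralston: 9 − 8 = 1.
Ralston wins the head-to-head 8–1.

Ralston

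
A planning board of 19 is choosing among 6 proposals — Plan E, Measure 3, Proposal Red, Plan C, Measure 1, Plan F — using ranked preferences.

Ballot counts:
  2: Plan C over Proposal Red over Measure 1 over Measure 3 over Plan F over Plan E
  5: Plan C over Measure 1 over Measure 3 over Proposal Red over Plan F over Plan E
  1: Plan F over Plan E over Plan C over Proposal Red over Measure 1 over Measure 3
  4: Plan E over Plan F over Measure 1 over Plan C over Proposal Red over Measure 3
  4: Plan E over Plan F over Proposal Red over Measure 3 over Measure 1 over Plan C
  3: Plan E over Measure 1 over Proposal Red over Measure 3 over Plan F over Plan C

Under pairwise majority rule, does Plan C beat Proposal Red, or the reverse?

Plan C

Ballots ranking Plan C above Proposal Red: 2 + 5 + 1 + 4 = 12.
Ballots ranking Proposal Red above Plan C: 19 − 12 = 7.
Plan C wins the head-to-head 12–7.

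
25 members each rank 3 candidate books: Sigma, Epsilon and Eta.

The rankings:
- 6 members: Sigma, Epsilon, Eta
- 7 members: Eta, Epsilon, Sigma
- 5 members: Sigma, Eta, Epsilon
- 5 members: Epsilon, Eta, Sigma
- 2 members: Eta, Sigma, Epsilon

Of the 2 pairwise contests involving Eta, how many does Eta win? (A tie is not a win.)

2

Eta against each rival (25 members):
Eta–Sigma: Eta 14–11.
Eta vs Epsilon: Eta wins 14–11.
Eta beats Sigma, Epsilon — 2 pairwise wins.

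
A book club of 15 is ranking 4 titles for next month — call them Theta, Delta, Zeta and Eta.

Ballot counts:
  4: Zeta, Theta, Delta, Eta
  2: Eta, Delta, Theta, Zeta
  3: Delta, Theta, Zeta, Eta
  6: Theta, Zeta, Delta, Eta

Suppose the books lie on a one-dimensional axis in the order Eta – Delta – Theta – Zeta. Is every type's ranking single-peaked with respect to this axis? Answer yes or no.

Axis positions: Eta=1, Delta=2, Theta=3, Zeta=4.
Type 1 (peak Zeta at position 4): ranking walks positions 4-3-2-1, expanding outward from the peak — single-peaked.
Type 2 (peak Eta at position 1): ranking walks positions 1-2-3-4, expanding outward from the peak — single-peaked.
Type 3 (peak Delta at position 2): ranking walks positions 2-3-4-1, expanding outward from the peak — single-peaked.
Type 4 (peak Theta at position 3): ranking walks positions 3-4-2-1, expanding outward from the peak — single-peaked.
Every ranking is single-peaked on this axis.

yes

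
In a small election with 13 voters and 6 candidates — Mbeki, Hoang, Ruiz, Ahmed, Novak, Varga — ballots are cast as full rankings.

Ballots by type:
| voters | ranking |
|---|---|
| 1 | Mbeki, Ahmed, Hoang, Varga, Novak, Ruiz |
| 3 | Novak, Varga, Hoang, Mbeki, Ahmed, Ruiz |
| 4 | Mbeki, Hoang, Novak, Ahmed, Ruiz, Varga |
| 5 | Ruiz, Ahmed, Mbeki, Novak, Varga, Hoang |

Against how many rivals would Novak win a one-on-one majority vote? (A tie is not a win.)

Novak against each rival (13 voters):
Novak vs Mbeki: Novak preferred on 3 ballots; Mbeki wins 10–3.
Novak vs Hoang: Novak, 8–5.
Novak vs Ruiz: Novak, 8–5.
Novak vs Ahmed: 3+4 = 7 for Novak, 6 for Ahmed — Novak by 7–6.
Novak vs Varga: 12 to 1, Novak.
Novak beats Hoang, Ruiz, Ahmed, Varga; loses to Mbeki — 4 pairwise wins.

4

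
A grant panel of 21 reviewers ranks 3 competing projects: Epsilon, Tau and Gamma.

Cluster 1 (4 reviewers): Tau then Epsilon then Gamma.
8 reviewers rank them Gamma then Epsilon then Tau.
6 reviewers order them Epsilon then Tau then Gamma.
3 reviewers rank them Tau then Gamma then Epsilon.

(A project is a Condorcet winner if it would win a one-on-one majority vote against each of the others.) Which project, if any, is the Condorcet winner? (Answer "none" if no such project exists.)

Head-to-head results (21 reviewers):
Epsilon vs Tau: 8+6 = 14 for Epsilon, 7 for Tau — Epsilon by 14–7.
Epsilon vs Gamma: Epsilon is ranked higher on 4+6 = 10 ballots, Gamma on 11. Gamma wins 11–10.
Tau vs Gamma: 4+6+3 = 13 for Tau, 8 for Gamma — Tau by 13–8.
Every project loses at least once (Epsilon loses to Gamma; Tau loses to Epsilon; Gamma loses to Tau). The majority relation contains the cycle Epsilon > Tau > Gamma > Epsilon, so there is no Condorcet winner.

none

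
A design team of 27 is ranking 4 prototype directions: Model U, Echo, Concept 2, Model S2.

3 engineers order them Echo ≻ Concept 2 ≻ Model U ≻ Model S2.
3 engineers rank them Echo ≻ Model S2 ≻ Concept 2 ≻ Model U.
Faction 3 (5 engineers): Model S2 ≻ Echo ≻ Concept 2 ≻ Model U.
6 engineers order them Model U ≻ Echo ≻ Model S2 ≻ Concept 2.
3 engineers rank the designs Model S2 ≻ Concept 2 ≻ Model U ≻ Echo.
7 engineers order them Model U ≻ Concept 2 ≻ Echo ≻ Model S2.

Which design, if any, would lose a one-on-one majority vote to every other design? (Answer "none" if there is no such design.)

Head-to-head results (27 engineers):
Model U vs Echo: Model U wins 16–11.
Model U vs Concept 2: 6+7 = 13 for Model U, 14 for Concept 2 — Concept 2 by 14–13.
Model U vs Model S2: Model U is ranked higher on 3+6+7 = 16 ballots, Model S2 on 11. Model U wins 16–11.
Echo vs Concept 2: Echo wins 17–10.
Echo vs Model S2: Echo wins 19–8.
Concept 2–Model S2: Model S2 17–10.
Each design has at least one pairwise win (Model U beats Echo; Echo beats Concept 2; Concept 2 beats Model U; Model S2 beats Concept 2) — no Condorcet loser.

none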